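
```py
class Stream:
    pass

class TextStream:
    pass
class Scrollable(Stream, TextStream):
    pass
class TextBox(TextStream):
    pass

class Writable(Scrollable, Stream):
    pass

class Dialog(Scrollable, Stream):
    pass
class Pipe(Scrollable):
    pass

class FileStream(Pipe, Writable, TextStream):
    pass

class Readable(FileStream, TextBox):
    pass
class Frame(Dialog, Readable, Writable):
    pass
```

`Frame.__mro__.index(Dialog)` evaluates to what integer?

L[Frame] = Frame + merge(L[Dialog], L[Readable], L[Writable], [Dialog Readable Writable])
  take Dialog:  [Dialog Scrollable Stream TextStream object] + [Readable FileStream Pipe Writable Scrollable Stream TextBox TextStream object] + [Writable Scrollable Stream TextStream object] + [Dialog Readable Writable]
  take Readable:  [Scrollable Stream TextStream object] + [Readable FileStream Pipe Writable Scrollable Stream TextBox TextStream object] + [Writable Scrollable Stream TextStream object] + [Readable Writable]
  take FileStream:  [Scrollable Stream TextStream object] + [FileStream Pipe Writable Scrollable Stream TextBox TextStream object] + [Writable Scrollable Stream TextStream object] + [Writable]
  take Pipe:  [Scrollable Stream TextStream object] + [Pipe Writable Scrollable Stream TextBox TextStream object] + [Writable Scrollable Stream TextStream object] + [Writable]
  take Writable:  [Scrollable Stream TextStream object] + [Writable Scrollable Stream TextBox TextStream object] + [Writable Scrollable Stream TextStream object] + [Writable]
  take Scrollable:  [Scrollable Stream TextStream object] + [Scrollable Stream TextBox TextStream object] + [Scrollable Stream TextStream object]
  take Stream:  [Stream TextStream object] + [Stream TextBox TextStream object] + [Stream TextStream object]
  take TextBox:  [TextStream object] + [TextBox TextStream object] + [TextStream object]
  take TextStream:  [TextStream object] + [TextStream object] + [TextStream object]
  take object:  [object] + [object] + [object]
MRO: Frame Dialog Readable FileStream Pipe Writable Scrollable Stream TextBox TextStream object
Dialog sits at index 1.

1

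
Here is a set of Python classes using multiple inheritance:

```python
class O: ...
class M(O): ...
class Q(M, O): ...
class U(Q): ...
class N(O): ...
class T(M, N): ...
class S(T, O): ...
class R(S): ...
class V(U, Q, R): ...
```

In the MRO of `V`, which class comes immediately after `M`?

N

L[V] = V + merge(L[U], L[Q], L[R], [U Q R])
  take U:  [U Q M O object] + [Q M O object] + [R S T M N O object] + [U Q R]
  take Q:  [Q M O object] + [Q M O object] + [R S T M N O object] + [Q R]
  take R:  [M O object] + [M O object] + [R S T M N O object] + [R]
  take S:  [M O object] + [M O object] + [S T M N O object]
  take T:  [M O object] + [M O object] + [T M N O object]
  take M:  [M O object] + [M O object] + [M N O object]
  take N:  [O object] + [O object] + [N O object]
  take O:  [O object] + [O object] + [O object]
  take object:  [object] + [object] + [object]
MRO: V U Q R S T M N O object
M is at position 6; next is N.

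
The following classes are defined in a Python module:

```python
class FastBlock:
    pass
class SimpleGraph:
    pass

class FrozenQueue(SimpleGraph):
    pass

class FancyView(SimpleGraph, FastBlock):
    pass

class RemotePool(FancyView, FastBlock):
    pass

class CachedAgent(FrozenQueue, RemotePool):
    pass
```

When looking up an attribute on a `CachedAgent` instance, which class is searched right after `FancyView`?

L[CachedAgent] = CachedAgent + merge(L[FrozenQueue], L[RemotePool], [FrozenQueue RemotePool])
  take FrozenQueue:  [FrozenQueue SimpleGraph object] + [RemotePool FancyView SimpleGraph FastBlock object] + [FrozenQueue RemotePool]
  take RemotePool:  [SimpleGraph object] + [RemotePool FancyView SimpleGraph FastBlock object] + [RemotePool]
  take FancyView:  [SimpleGraph object] + [FancyView SimpleGraph FastBlock object]
  take SimpleGraph:  [SimpleGraph object] + [SimpleGraph FastBlock object]
  take FastBlock:  [object] + [FastBlock object]
  take object:  [object] + [object]
MRO: CachedAgent FrozenQueue RemotePool FancyView SimpleGraph FastBlock object
FancyView is at position 3; next is SimpleGraph.

SimpleGraph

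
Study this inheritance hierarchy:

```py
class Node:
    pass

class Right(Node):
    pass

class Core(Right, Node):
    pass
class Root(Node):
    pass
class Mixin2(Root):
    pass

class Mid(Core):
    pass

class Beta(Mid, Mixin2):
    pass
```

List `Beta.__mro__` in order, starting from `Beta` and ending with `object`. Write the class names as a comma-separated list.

L[Beta] = Beta + merge(L[Mid], L[Mixin2], [Mid Mixin2])
  take Mid:  [Mid Core Right Node object] + [Mixin2 Root Node object] + [Mid Mixin2]
  take Core:  [Core Right Node object] + [Mixin2 Root Node object] + [Mixin2]
  take Right:  [Right Node object] + [Mixin2 Root Node object] + [Mixin2]
  take Mixin2:  [Node object] + [Mixin2 Root Node object] + [Mixin2]
  take Root:  [Node object] + [Root Node object]
  take Node:  [Node object] + [Node object]
  take object:  [object] + [object]

Beta, Mid, Core, Right, Mixin2, Root, Node, object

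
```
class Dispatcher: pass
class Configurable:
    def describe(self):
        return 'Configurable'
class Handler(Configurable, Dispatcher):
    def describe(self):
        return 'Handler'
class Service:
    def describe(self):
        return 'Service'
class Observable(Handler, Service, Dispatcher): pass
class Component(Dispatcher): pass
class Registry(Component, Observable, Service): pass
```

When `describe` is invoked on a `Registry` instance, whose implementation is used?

L[Registry] = Registry + merge(L[Component], L[Observable], L[Service], [Component Observable Service])
  take Component:  [Component Dispatcher object] + [Observable Handler Configurable Service Dispatcher object] + [Service object] + [Component Observable Service]
  take Observable:  [Dispatcher object] + [Observable Handler Configurable Service Dispatcher object] + [Service object] + [Observable Service]
  take Handler:  [Dispatcher object] + [Handler Configurable Service Dispatcher object] + [Service object] + [Service]
  take Configurable:  [Dispatcher object] + [Configurable Service Dispatcher object] + [Service object] + [Service]
  take Service:  [Dispatcher object] + [Service Dispatcher object] + [Service object] + [Service]
  take Dispatcher:  [Dispatcher object] + [Dispatcher object] + [object]
  take object:  [object] + [object] + [object]
MRO: Registry Component Observable Handler Configurable Service Dispatcher object
describe is defined in: Configurable, Handler, Service. First along the MRO is Handler.

Handler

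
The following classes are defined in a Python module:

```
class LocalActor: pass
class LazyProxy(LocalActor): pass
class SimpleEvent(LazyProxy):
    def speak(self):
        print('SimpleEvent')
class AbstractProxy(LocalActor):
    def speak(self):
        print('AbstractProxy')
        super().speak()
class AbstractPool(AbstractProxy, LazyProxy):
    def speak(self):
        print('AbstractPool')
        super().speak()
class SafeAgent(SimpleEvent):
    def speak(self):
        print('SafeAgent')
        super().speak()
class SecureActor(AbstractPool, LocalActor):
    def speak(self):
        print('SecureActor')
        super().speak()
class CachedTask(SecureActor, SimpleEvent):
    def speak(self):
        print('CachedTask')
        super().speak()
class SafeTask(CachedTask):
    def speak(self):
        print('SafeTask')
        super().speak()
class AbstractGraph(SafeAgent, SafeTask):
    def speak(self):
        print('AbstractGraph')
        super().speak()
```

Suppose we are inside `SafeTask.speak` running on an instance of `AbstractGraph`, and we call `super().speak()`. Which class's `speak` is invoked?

L[AbstractGraph] = AbstractGraph + merge(L[SafeAgent], L[SafeTask], [SafeAgent SafeTask])
  take SafeAgent:  [SafeAgent SimpleEvent LazyProxy LocalActor object] + [SafeTask CachedTask SecureActor AbstractPool AbstractProxy SimpleEvent LazyProxy LocalActor object] + [SafeAgent SafeTask]
  take SafeTask:  [SimpleEvent LazyProxy LocalActor object] + [SafeTask CachedTask SecureActor AbstractPool AbstractProxy SimpleEvent LazyProxy LocalActor object] + [SafeTask]
  take CachedTask:  [SimpleEvent LazyProxy LocalActor object] + [CachedTask SecureActor AbstractPool AbstractProxy SimpleEvent LazyProxy LocalActor object]
  take SecureActor:  [SimpleEvent LazyProxy LocalActor object] + [SecureActor AbstractPool AbstractProxy SimpleEvent LazyProxy LocalActor object]
  take AbstractPool:  [SimpleEvent LazyProxy LocalActor object] + [AbstractPool AbstractProxy SimpleEvent LazyProxy LocalActor object]
  take AbstractProxy:  [SimpleEvent LazyProxy LocalActor object] + [AbstractProxy SimpleEvent LazyProxy LocalActor object]
  take SimpleEvent:  [SimpleEvent LazyProxy LocalActor object] + [SimpleEvent LazyProxy LocalActor object]
  take LazyProxy:  [LazyProxy LocalActor object] + [LazyProxy LocalActor object]
  take LocalActor:  [LocalActor object] + [LocalActor object]
  take object:  [object] + [object]
MRO: AbstractGraph SafeAgent SafeTask CachedTask SecureActor AbstractPool AbstractProxy SimpleEvent LazyProxy LocalActor object
super() in SafeTask.speak on a AbstractGraph instance goes to the class after SafeTask in AbstractGraph's MRO: CachedTask.

CachedTask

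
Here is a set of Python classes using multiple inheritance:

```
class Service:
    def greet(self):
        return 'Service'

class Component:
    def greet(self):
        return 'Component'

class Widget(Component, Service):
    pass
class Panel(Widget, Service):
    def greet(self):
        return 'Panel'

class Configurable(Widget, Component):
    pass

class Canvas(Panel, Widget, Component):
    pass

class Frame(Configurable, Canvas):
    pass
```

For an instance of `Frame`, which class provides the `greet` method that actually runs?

Panel

L[Frame] = Frame + merge(L[Configurable], L[Canvas], [Configurable Canvas])
  take Configurable:  [Configurable Widget Component Service object] + [Canvas Panel Widget Component Service object] + [Configurable Canvas]
  take Canvas:  [Widget Component Service object] + [Canvas Panel Widget Component Service object] + [Canvas]
  take Panel:  [Widget Component Service object] + [Panel Widget Component Service object]
  take Widget:  [Widget Component Service object] + [Widget Component Service object]
  take Component:  [Component Service object] + [Component Service object]
  take Service:  [Service object] + [Service object]
  take object:  [object] + [object]
MRO: Frame Configurable Canvas Panel Widget Component Service object
greet is defined in: Component, Panel, Service. First along the MRO is Panel.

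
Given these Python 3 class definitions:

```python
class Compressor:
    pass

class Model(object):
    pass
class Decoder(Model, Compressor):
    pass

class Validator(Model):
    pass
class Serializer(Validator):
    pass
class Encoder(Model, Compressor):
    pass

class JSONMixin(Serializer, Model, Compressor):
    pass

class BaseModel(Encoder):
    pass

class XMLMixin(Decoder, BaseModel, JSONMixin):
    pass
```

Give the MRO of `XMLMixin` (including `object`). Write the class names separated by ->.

XMLMixin -> Decoder -> BaseModel -> Encoder -> JSONMixin -> Serializer -> Validator -> Model -> Compressor -> object

L[XMLMixin] = XMLMixin + merge(L[Decoder], L[BaseModel], L[JSONMixin], [Decoder BaseModel JSONMixin])
  take Decoder:  [Decoder Model Compressor object] + [BaseModel Encoder Model Compressor object] + [JSONMixin Serializer Validator Model Compressor object] + [Decoder BaseModel JSONMixin]
  take BaseModel:  [Model Compressor object] + [BaseModel Encoder Model Compressor object] + [JSONMixin Serializer Validator Model Compressor object] + [BaseModel JSONMixin]
  take Encoder:  [Model Compressor object] + [Encoder Model Compressor object] + [JSONMixin Serializer Validator Model Compressor object] + [JSONMixin]
  take JSONMixin:  [Model Compressor object] + [Model Compressor object] + [JSONMixin Serializer Validator Model Compressor object] + [JSONMixin]
  take Serializer:  [Model Compressor object] + [Model Compressor object] + [Serializer Validator Model Compressor object]
  take Validator:  [Model Compressor object] + [Model Compressor object] + [Validator Model Compressor object]
  take Model:  [Model Compressor object] + [Model Compressor object] + [Model Compressor object]
  take Compressor:  [Compressor object] + [Compressor object] + [Compressor object]
  take object:  [object] + [object] + [object]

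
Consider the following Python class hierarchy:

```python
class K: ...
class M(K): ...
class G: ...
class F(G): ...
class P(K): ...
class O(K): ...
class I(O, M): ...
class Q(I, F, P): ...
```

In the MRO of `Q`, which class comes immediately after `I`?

L[Q] = Q + merge(L[I], L[F], L[P], [I F P])
  take I:  [I O M K object] + [F G object] + [P K object] + [I F P]
  take O:  [O M K object] + [F G object] + [P K object] + [F P]
  take M:  [M K object] + [F G object] + [P K object] + [F P]
  take F:  [K object] + [F G object] + [P K object] + [F P]
  take G:  [K object] + [G object] + [P K object] + [P]
  take P:  [K object] + [object] + [P K object] + [P]
  take K:  [K object] + [object] + [K object]
  take object:  [object] + [object] + [object]
MRO: Q I O M F G P K object
I is at position 1; next is O.

O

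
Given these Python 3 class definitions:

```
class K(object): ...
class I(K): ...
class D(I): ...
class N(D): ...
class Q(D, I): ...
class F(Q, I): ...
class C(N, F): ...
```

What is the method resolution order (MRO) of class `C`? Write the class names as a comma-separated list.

L[C] = C + merge(L[N], L[F], [N F])
  take N:  [N D I K object] + [F Q D I K object] + [N F]
  take F:  [D I K object] + [F Q D I K object] + [F]
  take Q:  [D I K object] + [Q D I K object]
  take D:  [D I K object] + [D I K object]
  take I:  [I K object] + [I K object]
  take K:  [K object] + [K object]
  take object:  [object] + [object]

C, N, F, Q, D, I, K, object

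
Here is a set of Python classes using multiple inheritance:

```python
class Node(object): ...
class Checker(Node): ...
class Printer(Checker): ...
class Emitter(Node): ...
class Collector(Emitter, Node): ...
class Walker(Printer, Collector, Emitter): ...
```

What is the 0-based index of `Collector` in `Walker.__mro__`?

L[Walker] = Walker + merge(L[Printer], L[Collector], L[Emitter], [Printer Collector Emitter])
  take Printer:  [Printer Checker Node object] + [Collector Emitter Node object] + [Emitter Node object] + [Printer Collector Emitter]
  take Checker:  [Checker Node object] + [Collector Emitter Node object] + [Emitter Node object] + [Collector Emitter]
  take Collector:  [Node object] + [Collector Emitter Node object] + [Emitter Node object] + [Collector Emitter]
  take Emitter:  [Node object] + [Emitter Node object] + [Emitter Node object] + [Emitter]
  take Node:  [Node object] + [Node object] + [Node object]
  take object:  [object] + [object] + [object]
MRO: Walker Printer Checker Collector Emitter Node object
Collector sits at index 3.

3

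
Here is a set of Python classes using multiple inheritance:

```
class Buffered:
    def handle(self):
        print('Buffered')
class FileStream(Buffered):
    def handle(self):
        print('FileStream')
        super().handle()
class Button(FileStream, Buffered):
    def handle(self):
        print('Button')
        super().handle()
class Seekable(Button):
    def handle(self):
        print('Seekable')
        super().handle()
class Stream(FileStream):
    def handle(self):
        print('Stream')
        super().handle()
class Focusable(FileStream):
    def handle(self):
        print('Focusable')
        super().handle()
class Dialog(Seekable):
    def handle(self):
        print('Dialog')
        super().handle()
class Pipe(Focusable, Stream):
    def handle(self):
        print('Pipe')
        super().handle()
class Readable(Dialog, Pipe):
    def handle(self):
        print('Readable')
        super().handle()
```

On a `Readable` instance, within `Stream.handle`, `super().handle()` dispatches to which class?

FileStream

L[Readable] = Readable + merge(L[Dialog], L[Pipe], [Dialog Pipe])
  take Dialog:  [Dialog Seekable Button FileStream Buffered object] + [Pipe Focusable Stream FileStream Buffered object] + [Dialog Pipe]
  take Seekable:  [Seekable Button FileStream Buffered object] + [Pipe Focusable Stream FileStream Buffered object] + [Pipe]
  take Button:  [Button FileStream Buffered object] + [Pipe Focusable Stream FileStream Buffered object] + [Pipe]
  take Pipe:  [FileStream Buffered object] + [Pipe Focusable Stream FileStream Buffered object] + [Pipe]
  take Focusable:  [FileStream Buffered object] + [Focusable Stream FileStream Buffered object]
  take Stream:  [FileStream Buffered object] + [Stream FileStream Buffered object]
  take FileStream:  [FileStream Buffered object] + [FileStream Buffered object]
  take Buffered:  [Buffered object] + [Buffered object]
  take object:  [object] + [object]
MRO: Readable Dialog Seekable Button Pipe Focusable Stream FileStream Buffered object
super() in Stream.handle on a Readable instance goes to the class after Stream in Readable's MRO: FileStream.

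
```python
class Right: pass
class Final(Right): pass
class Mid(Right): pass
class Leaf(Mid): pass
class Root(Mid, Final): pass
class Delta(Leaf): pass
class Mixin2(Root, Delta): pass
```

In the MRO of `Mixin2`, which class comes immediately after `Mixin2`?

L[Mixin2] = Mixin2 + merge(L[Root], L[Delta], [Root Delta])
  take Root:  [Root Mid Final Right object] + [Delta Leaf Mid Right object] + [Root Delta]
  take Delta:  [Mid Final Right object] + [Delta Leaf Mid Right object] + [Delta]
  take Leaf:  [Mid Final Right object] + [Leaf Mid Right object]
  take Mid:  [Mid Final Right object] + [Mid Right object]
  take Final:  [Final Right object] + [Right object]
  take Right:  [Right object] + [Right object]
  take object:  [object] + [object]
MRO: Mixin2 Root Delta Leaf Mid Final Right object
Mixin2 is at position 0; next is Root.

Root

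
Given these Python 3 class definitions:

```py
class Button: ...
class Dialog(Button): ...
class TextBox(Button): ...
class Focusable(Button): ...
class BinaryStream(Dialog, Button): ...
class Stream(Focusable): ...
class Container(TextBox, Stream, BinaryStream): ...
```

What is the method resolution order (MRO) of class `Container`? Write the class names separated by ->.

Container -> TextBox -> Stream -> Focusable -> BinaryStream -> Dialog -> Button -> object

L[Container] = Container + merge(L[TextBox], L[Stream], L[BinaryStream], [TextBox Stream BinaryStream])
  take TextBox:  [TextBox Button object] + [Stream Focusable Button object] + [BinaryStream Dialog Button object] + [TextBox Stream BinaryStream]
  take Stream:  [Button object] + [Stream Focusable Button object] + [BinaryStream Dialog Button object] + [Stream BinaryStream]
  take Focusable:  [Button object] + [Focusable Button object] + [BinaryStream Dialog Button object] + [BinaryStream]
  take BinaryStream:  [Button object] + [Button object] + [BinaryStream Dialog Button object] + [BinaryStream]
  take Dialog:  [Button object] + [Button object] + [Dialog Button object]
  take Button:  [Button object] + [Button object] + [Button object]
  take object:  [object] + [object] + [object]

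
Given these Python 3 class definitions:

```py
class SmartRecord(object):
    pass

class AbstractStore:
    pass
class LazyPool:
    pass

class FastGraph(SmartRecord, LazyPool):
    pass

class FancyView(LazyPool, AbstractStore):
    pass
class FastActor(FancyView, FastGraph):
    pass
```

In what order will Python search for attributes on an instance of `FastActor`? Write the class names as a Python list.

[FastActor, FancyView, FastGraph, SmartRecord, LazyPool, AbstractStore, object]

L[FastActor] = FastActor + merge(L[FancyView], L[FastGraph], [FancyView FastGraph])
  take FancyView:  [FancyView LazyPool AbstractStore object] + [FastGraph SmartRecord LazyPool object] + [FancyView FastGraph]
  take FastGraph:  [LazyPool AbstractStore object] + [FastGraph SmartRecord LazyPool object] + [FastGraph]
  take SmartRecord:  [LazyPool AbstractStore object] + [SmartRecord LazyPool object]
  take LazyPool:  [LazyPool AbstractStore object] + [LazyPool object]
  take AbstractStore:  [AbstractStore object] + [object]
  take object:  [object] + [object]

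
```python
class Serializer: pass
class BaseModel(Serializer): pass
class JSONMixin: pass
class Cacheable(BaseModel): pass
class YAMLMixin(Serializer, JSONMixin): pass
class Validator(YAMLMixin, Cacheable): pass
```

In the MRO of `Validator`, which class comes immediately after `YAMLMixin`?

Cacheable

L[Validator] = Validator + merge(L[YAMLMixin], L[Cacheable], [YAMLMixin Cacheable])
  take YAMLMixin:  [YAMLMixin Serializer JSONMixin object] + [Cacheable BaseModel Serializer object] + [YAMLMixin Cacheable]
  take Cacheable:  [Serializer JSONMixin object] + [Cacheable BaseModel Serializer object] + [Cacheable]
  take BaseModel:  [Serializer JSONMixin object] + [BaseModel Serializer object]
  take Serializer:  [Serializer JSONMixin object] + [Serializer object]
  take JSONMixin:  [JSONMixin object] + [object]
  take object:  [object] + [object]
MRO: Validator YAMLMixin Cacheable BaseModel Serializer JSONMixin object
YAMLMixin is at position 1; next is Cacheable.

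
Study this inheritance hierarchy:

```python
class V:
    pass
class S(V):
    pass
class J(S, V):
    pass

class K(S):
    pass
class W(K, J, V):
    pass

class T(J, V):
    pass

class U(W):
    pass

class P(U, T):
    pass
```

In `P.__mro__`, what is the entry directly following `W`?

L[P] = P + merge(L[U], L[T], [U T])
  take U:  [U W K J S V object] + [T J S V object] + [U T]
  take W:  [W K J S V object] + [T J S V object] + [T]
  take K:  [K J S V object] + [T J S V object] + [T]
  take T:  [J S V object] + [T J S V object] + [T]
  take J:  [J S V object] + [J S V object]
  take S:  [S V object] + [S V object]
  take V:  [V object] + [V object]
  take object:  [object] + [object]
MRO: P U W K T J S V object
W is at position 2; next is K.

K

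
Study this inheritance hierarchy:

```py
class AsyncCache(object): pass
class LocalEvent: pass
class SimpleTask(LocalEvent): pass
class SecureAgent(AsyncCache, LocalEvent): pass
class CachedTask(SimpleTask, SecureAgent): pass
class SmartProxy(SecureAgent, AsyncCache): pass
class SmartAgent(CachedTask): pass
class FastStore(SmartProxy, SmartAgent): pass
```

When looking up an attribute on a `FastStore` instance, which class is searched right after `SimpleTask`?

L[FastStore] = FastStore + merge(L[SmartProxy], L[SmartAgent], [SmartProxy SmartAgent])
  take SmartProxy:  [SmartProxy SecureAgent AsyncCache LocalEvent object] + [SmartAgent CachedTask SimpleTask SecureAgent AsyncCache LocalEvent object] + [SmartProxy SmartAgent]
  take SmartAgent:  [SecureAgent AsyncCache LocalEvent object] + [SmartAgent CachedTask SimpleTask SecureAgent AsyncCache LocalEvent object] + [SmartAgent]
  take CachedTask:  [SecureAgent AsyncCache LocalEvent object] + [CachedTask SimpleTask SecureAgent AsyncCache LocalEvent object]
  take SimpleTask:  [SecureAgent AsyncCache LocalEvent object] + [SimpleTask SecureAgent AsyncCache LocalEvent object]
  take SecureAgent:  [SecureAgent AsyncCache LocalEvent object] + [SecureAgent AsyncCache LocalEvent object]
  take AsyncCache:  [AsyncCache LocalEvent object] + [AsyncCache LocalEvent object]
  take LocalEvent:  [LocalEvent object] + [LocalEvent object]
  take object:  [object] + [object]
MRO: FastStore SmartProxy SmartAgent CachedTask SimpleTask SecureAgent AsyncCache LocalEvent object
SimpleTask is at position 4; next is SecureAgent.

SecureAgent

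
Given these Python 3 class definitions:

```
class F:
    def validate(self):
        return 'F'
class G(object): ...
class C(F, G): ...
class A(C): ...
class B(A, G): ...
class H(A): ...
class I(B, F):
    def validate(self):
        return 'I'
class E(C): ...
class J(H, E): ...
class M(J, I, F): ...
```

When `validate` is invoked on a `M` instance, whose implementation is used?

L[M] = M + merge(L[J], L[I], L[F], [J I F])
  take J:  [J H A E C F G object] + [I B A C F G object] + [F object] + [J I F]
  take H:  [H A E C F G object] + [I B A C F G object] + [F object] + [I F]
  take I:  [A E C F G object] + [I B A C F G object] + [F object] + [I F]
  take B:  [A E C F G object] + [B A C F G object] + [F object] + [F]
  take A:  [A E C F G object] + [A C F G object] + [F object] + [F]
  take E:  [E C F G object] + [C F G object] + [F object] + [F]
  take C:  [C F G object] + [C F G object] + [F object] + [F]
  take F:  [F G object] + [F G object] + [F object] + [F]
  take G:  [G object] + [G object] + [object]
  take object:  [object] + [object] + [object]
MRO: M J H I B A E C F G object
validate is defined in: F, I. First along the MRO is I.

I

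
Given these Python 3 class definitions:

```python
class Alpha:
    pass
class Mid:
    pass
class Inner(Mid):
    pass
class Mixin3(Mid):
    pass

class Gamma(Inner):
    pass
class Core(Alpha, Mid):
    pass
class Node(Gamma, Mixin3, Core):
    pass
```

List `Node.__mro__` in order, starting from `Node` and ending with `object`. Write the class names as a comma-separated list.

L[Node] = Node + merge(L[Gamma], L[Mixin3], L[Core], [Gamma Mixin3 Core])
  take Gamma:  [Gamma Inner Mid object] + [Mixin3 Mid object] + [Core Alpha Mid object] + [Gamma Mixin3 Core]
  take Inner:  [Inner Mid object] + [Mixin3 Mid object] + [Core Alpha Mid object] + [Mixin3 Core]
  take Mixin3:  [Mid object] + [Mixin3 Mid object] + [Core Alpha Mid object] + [Mixin3 Core]
  take Core:  [Mid object] + [Mid object] + [Core Alpha Mid object] + [Core]
  take Alpha:  [Mid object] + [Mid object] + [Alpha Mid object]
  take Mid:  [Mid object] + [Mid object] + [Mid object]
  take object:  [object] + [object] + [object]

Node, Gamma, Inner, Mixin3, Core, Alpha, Mid, object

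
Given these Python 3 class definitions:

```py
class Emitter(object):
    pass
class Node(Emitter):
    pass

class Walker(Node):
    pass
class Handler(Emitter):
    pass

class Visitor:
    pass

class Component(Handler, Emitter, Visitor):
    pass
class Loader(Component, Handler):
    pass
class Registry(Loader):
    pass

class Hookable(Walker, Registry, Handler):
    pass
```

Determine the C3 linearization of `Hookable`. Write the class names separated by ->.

Hookable -> Walker -> Node -> Registry -> Loader -> Component -> Handler -> Emitter -> Visitor -> object

L[Hookable] = Hookable + merge(L[Walker], L[Registry], L[Handler], [Walker Registry Handler])
  take Walker:  [Walker Node Emitter object] + [Registry Loader Component Handler Emitter Visitor object] + [Handler Emitter object] + [Walker Registry Handler]
  take Node:  [Node Emitter object] + [Registry Loader Component Handler Emitter Visitor object] + [Handler Emitter object] + [Registry Handler]
  take Registry:  [Emitter object] + [Registry Loader Component Handler Emitter Visitor object] + [Handler Emitter object] + [Registry Handler]
  take Loader:  [Emitter object] + [Loader Component Handler Emitter Visitor object] + [Handler Emitter object] + [Handler]
  take Component:  [Emitter object] + [Component Handler Emitter Visitor object] + [Handler Emitter object] + [Handler]
  take Handler:  [Emitter object] + [Handler Emitter Visitor object] + [Handler Emitter object] + [Handler]
  take Emitter:  [Emitter object] + [Emitter Visitor object] + [Emitter object]
  take Visitor:  [object] + [Visitor object] + [object]
  take object:  [object] + [object] + [object]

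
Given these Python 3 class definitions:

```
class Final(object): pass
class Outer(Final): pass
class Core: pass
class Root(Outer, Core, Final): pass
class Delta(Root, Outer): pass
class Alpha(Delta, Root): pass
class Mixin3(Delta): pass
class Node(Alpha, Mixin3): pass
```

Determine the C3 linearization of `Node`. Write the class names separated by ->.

Node -> Alpha -> Mixin3 -> Delta -> Root -> Outer -> Core -> Final -> object

L[Node] = Node + merge(L[Alpha], L[Mixin3], [Alpha Mixin3])
  take Alpha:  [Alpha Delta Root Outer Core Final object] + [Mixin3 Delta Root Outer Core Final object] + [Alpha Mixin3]
  take Mixin3:  [Delta Root Outer Core Final object] + [Mixin3 Delta Root Outer Core Final object] + [Mixin3]
  take Delta:  [Delta Root Outer Core Final object] + [Delta Root Outer Core Final object]
  take Root:  [Root Outer Core Final object] + [Root Outer Core Final object]
  take Outer:  [Outer Core Final object] + [Outer Core Final object]
  take Core:  [Core Final object] + [Core Final object]
  take Final:  [Final object] + [Final object]
  take object:  [object] + [object]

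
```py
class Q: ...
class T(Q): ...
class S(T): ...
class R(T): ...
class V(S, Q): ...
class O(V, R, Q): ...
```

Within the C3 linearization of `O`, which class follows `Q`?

object

L[O] = O + merge(L[V], L[R], L[Q], [V R Q])
  take V:  [V S T Q object] + [R T Q object] + [Q object] + [V R Q]
  take S:  [S T Q object] + [R T Q object] + [Q object] + [R Q]
  take R:  [T Q object] + [R T Q object] + [Q object] + [R Q]
  take T:  [T Q object] + [T Q object] + [Q object] + [Q]
  take Q:  [Q object] + [Q object] + [Q object] + [Q]
  take object:  [object] + [object] + [object]
MRO: O V S R T Q object
Q is at position 5; next is object.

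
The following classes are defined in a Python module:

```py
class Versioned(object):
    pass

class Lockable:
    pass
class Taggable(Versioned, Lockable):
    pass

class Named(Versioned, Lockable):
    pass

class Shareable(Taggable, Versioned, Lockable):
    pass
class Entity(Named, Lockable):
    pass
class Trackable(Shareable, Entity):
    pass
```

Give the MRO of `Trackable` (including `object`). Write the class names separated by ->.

L[Trackable] = Trackable + merge(L[Shareable], L[Entity], [Shareable Entity])
  take Shareable:  [Shareable Taggable Versioned Lockable object] + [Entity Named Versioned Lockable object] + [Shareable Entity]
  take Taggable:  [Taggable Versioned Lockable object] + [Entity Named Versioned Lockable object] + [Entity]
  take Entity:  [Versioned Lockable object] + [Entity Named Versioned Lockable object] + [Entity]
  take Named:  [Versioned Lockable object] + [Named Versioned Lockable object]
  take Versioned:  [Versioned Lockable object] + [Versioned Lockable object]
  take Lockable:  [Lockable object] + [Lockable object]
  take object:  [object] + [object]

Trackable -> Shareable -> Taggable -> Entity -> Named -> Versioned -> Lockable -> object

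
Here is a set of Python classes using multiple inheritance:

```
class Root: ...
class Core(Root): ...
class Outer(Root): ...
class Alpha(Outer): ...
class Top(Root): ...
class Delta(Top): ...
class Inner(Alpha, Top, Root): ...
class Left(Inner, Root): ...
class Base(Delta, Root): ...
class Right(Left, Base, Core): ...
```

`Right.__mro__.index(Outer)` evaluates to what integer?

4

L[Right] = Right + merge(L[Left], L[Base], L[Core], [Left Base Core])
  take Left:  [Left Inner Alpha Outer Top Root object] + [Base Delta Top Root object] + [Core Root object] + [Left Base Core]
  take Inner:  [Inner Alpha Outer Top Root object] + [Base Delta Top Root object] + [Core Root object] + [Base Core]
  take Alpha:  [Alpha Outer Top Root object] + [Base Delta Top Root object] + [Core Root object] + [Base Core]
  take Outer:  [Outer Top Root object] + [Base Delta Top Root object] + [Core Root object] + [Base Core]
  take Base:  [Top Root object] + [Base Delta Top Root object] + [Core Root object] + [Base Core]
  take Delta:  [Top Root object] + [Delta Top Root object] + [Core Root object] + [Core]
  take Top:  [Top Root object] + [Top Root object] + [Core Root object] + [Core]
  take Core:  [Root object] + [Root object] + [Core Root object] + [Core]
  take Root:  [Root object] + [Root object] + [Root object]
  take object:  [object] + [object] + [object]
MRO: Right Left Inner Alpha Outer Base Delta Top Core Root object
Outer sits at index 4.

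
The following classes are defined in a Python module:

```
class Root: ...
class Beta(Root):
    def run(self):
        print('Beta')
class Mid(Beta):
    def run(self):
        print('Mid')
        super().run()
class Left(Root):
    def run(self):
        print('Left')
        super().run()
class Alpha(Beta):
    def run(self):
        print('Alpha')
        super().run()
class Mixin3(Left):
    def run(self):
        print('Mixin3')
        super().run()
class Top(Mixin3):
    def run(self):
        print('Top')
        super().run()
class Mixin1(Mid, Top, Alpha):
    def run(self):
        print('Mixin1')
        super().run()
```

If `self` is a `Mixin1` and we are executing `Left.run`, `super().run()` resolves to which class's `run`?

L[Mixin1] = Mixin1 + merge(L[Mid], L[Top], L[Alpha], [Mid Top Alpha])
  take Mid:  [Mid Beta Root object] + [Top Mixin3 Left Root object] + [Alpha Beta Root object] + [Mid Top Alpha]
  take Top:  [Beta Root object] + [Top Mixin3 Left Root object] + [Alpha Beta Root object] + [Top Alpha]
  take Mixin3:  [Beta Root object] + [Mixin3 Left Root object] + [Alpha Beta Root object] + [Alpha]
  take Left:  [Beta Root object] + [Left Root object] + [Alpha Beta Root object] + [Alpha]
  take Alpha:  [Beta Root object] + [Root object] + [Alpha Beta Root object] + [Alpha]
  take Beta:  [Beta Root object] + [Root object] + [Beta Root object]
  take Root:  [Root object] + [Root object] + [Root object]
  take object:  [object] + [object] + [object]
MRO: Mixin1 Mid Top Mixin3 Left Alpha Beta Root object
super() in Left.run on a Mixin1 instance goes to the class after Left in Mixin1's MRO: Alpha.

Alpha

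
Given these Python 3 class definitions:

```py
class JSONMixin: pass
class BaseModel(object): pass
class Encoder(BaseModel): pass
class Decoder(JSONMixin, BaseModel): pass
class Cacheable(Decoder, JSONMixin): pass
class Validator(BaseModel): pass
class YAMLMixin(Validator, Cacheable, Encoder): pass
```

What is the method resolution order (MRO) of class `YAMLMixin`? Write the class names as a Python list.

L[YAMLMixin] = YAMLMixin + merge(L[Validator], L[Cacheable], L[Encoder], [Validator Cacheable Encoder])
  take Validator:  [Validator BaseModel object] + [Cacheable Decoder JSONMixin BaseModel object] + [Encoder BaseModel object] + [Validator Cacheable Encoder]
  take Cacheable:  [BaseModel object] + [Cacheable Decoder JSONMixin BaseModel object] + [Encoder BaseModel object] + [Cacheable Encoder]
  take Decoder:  [BaseModel object] + [Decoder JSONMixin BaseModel object] + [Encoder BaseModel object] + [Encoder]
  take JSONMixin:  [BaseModel object] + [JSONMixin BaseModel object] + [Encoder BaseModel object] + [Encoder]
  take Encoder:  [BaseModel object] + [BaseModel object] + [Encoder BaseModel object] + [Encoder]
  take BaseModel:  [BaseModel object] + [BaseModel object] + [BaseModel object]
  take object:  [object] + [object] + [object]

[YAMLMixin, Validator, Cacheable, Decoder, JSONMixin, Encoder, BaseModel, object]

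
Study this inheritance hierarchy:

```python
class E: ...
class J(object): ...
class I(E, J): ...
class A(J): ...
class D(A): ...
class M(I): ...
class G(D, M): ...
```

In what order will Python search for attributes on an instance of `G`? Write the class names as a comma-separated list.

G, D, A, M, I, E, J, object

L[G] = G + merge(L[D], L[M], [D M])
  take D:  [D A J object] + [M I E J object] + [D M]
  take A:  [A J object] + [M I E J object] + [M]
  take M:  [J object] + [M I E J object] + [M]
  take I:  [J object] + [I E J object]
  take E:  [J object] + [E J object]
  take J:  [J object] + [J object]
  take object:  [object] + [object]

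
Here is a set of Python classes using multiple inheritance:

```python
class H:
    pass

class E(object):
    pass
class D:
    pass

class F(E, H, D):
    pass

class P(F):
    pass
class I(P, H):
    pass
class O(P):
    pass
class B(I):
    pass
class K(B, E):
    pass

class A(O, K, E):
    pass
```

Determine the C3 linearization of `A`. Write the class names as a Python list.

[A, O, K, B, I, P, F, E, H, D, object]

L[A] = A + merge(L[O], L[K], L[E], [O K E])
  take O:  [O P F E H D object] + [K B I P F E H D object] + [E object] + [O K E]
  take K:  [P F E H D object] + [K B I P F E H D object] + [E object] + [K E]
  take B:  [P F E H D object] + [B I P F E H D object] + [E object] + [E]
  take I:  [P F E H D object] + [I P F E H D object] + [E object] + [E]
  take P:  [P F E H D object] + [P F E H D object] + [E object] + [E]
  take F:  [F E H D object] + [F E H D object] + [E object] + [E]
  take E:  [E H D object] + [E H D object] + [E object] + [E]
  take H:  [H D object] + [H D object] + [object]
  take D:  [D object] + [D object] + [object]
  take object:  [object] + [object] + [object]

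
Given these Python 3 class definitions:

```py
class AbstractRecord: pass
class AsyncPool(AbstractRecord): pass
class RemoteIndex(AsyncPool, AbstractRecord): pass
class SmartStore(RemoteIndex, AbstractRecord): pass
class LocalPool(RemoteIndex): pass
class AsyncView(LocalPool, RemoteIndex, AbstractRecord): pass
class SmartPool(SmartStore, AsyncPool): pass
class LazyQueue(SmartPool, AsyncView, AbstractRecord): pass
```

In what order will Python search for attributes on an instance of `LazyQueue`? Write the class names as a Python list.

L[LazyQueue] = LazyQueue + merge(L[SmartPool], L[AsyncView], L[AbstractRecord], [SmartPool AsyncView AbstractRecord])
  take SmartPool:  [SmartPool SmartStore RemoteIndex AsyncPool AbstractRecord object] + [AsyncView LocalPool RemoteIndex AsyncPool AbstractRecord object] + [AbstractRecord object] + [SmartPool AsyncView AbstractRecord]
  take SmartStore:  [SmartStore RemoteIndex AsyncPool AbstractRecord object] + [AsyncView LocalPool RemoteIndex AsyncPool AbstractRecord object] + [AbstractRecord object] + [AsyncView AbstractRecord]
  take AsyncView:  [RemoteIndex AsyncPool AbstractRecord object] + [AsyncView LocalPool RemoteIndex AsyncPool AbstractRecord object] + [AbstractRecord object] + [AsyncView AbstractRecord]
  take LocalPool:  [RemoteIndex AsyncPool AbstractRecord object] + [LocalPool RemoteIndex AsyncPool AbstractRecord object] + [AbstractRecord object] + [AbstractRecord]
  take RemoteIndex:  [RemoteIndex AsyncPool AbstractRecord object] + [RemoteIndex AsyncPool AbstractRecord object] + [AbstractRecord object] + [AbstractRecord]
  take AsyncPool:  [AsyncPool AbstractRecord object] + [AsyncPool AbstractRecord object] + [AbstractRecord object] + [AbstractRecord]
  take AbstractRecord:  [AbstractRecord object] + [AbstractRecord object] + [AbstractRecord object] + [AbstractRecord]
  take object:  [object] + [object] + [object]

[LazyQueue, SmartPool, SmartStore, AsyncView, LocalPool, RemoteIndex, AsyncPool, AbstractRecord, object]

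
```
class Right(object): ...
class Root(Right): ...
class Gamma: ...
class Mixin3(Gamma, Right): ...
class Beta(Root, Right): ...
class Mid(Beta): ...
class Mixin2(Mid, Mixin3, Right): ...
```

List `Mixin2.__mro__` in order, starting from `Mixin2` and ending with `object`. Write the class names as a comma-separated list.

Mixin2, Mid, Beta, Root, Mixin3, Gamma, Right, object

L[Mixin2] = Mixin2 + merge(L[Mid], L[Mixin3], L[Right], [Mid Mixin3 Right])
  take Mid:  [Mid Beta Root Right object] + [Mixin3 Gamma Right object] + [Right object] + [Mid Mixin3 Right]
  take Beta:  [Beta Root Right object] + [Mixin3 Gamma Right object] + [Right object] + [Mixin3 Right]
  take Root:  [Root Right object] + [Mixin3 Gamma Right object] + [Right object] + [Mixin3 Right]
  take Mixin3:  [Right object] + [Mixin3 Gamma Right object] + [Right object] + [Mixin3 Right]
  take Gamma:  [Right object] + [Gamma Right object] + [Right object] + [Right]
  take Right:  [Right object] + [Right object] + [Right object] + [Right]
  take object:  [object] + [object] + [object]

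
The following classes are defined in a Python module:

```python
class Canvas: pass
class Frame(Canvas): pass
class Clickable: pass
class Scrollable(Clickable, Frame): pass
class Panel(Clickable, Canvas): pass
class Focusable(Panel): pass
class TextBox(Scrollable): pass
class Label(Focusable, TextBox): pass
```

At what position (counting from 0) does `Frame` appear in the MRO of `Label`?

L[Label] = Label + merge(L[Focusable], L[TextBox], [Focusable TextBox])
  take Focusable:  [Focusable Panel Clickable Canvas object] + [TextBox Scrollable Clickable Frame Canvas object] + [Focusable TextBox]
  take Panel:  [Panel Clickable Canvas object] + [TextBox Scrollable Clickable Frame Canvas object] + [TextBox]
  take TextBox:  [Clickable Canvas object] + [TextBox Scrollable Clickable Frame Canvas object] + [TextBox]
  take Scrollable:  [Clickable Canvas object] + [Scrollable Clickable Frame Canvas object]
  take Clickable:  [Clickable Canvas object] + [Clickable Frame Canvas object]
  take Frame:  [Canvas object] + [Frame Canvas object]
  take Canvas:  [Canvas object] + [Canvas object]
  take object:  [object] + [object]
MRO: Label Focusable Panel TextBox Scrollable Clickable Frame Canvas object
Frame sits at index 6.

6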